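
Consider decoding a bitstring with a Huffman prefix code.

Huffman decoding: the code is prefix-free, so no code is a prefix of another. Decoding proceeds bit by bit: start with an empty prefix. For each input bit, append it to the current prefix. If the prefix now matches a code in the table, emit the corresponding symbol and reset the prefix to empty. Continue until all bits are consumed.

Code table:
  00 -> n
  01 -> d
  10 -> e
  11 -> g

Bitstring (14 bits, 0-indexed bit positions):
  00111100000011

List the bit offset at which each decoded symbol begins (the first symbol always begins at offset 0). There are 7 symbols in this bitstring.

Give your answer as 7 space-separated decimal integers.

Answer: 0 2 4 6 8 10 12

Derivation:
Bit 0: prefix='0' (no match yet)
Bit 1: prefix='00' -> emit 'n', reset
Bit 2: prefix='1' (no match yet)
Bit 3: prefix='11' -> emit 'g', reset
Bit 4: prefix='1' (no match yet)
Bit 5: prefix='11' -> emit 'g', reset
Bit 6: prefix='0' (no match yet)
Bit 7: prefix='00' -> emit 'n', reset
Bit 8: prefix='0' (no match yet)
Bit 9: prefix='00' -> emit 'n', reset
Bit 10: prefix='0' (no match yet)
Bit 11: prefix='00' -> emit 'n', reset
Bit 12: prefix='1' (no match yet)
Bit 13: prefix='11' -> emit 'g', reset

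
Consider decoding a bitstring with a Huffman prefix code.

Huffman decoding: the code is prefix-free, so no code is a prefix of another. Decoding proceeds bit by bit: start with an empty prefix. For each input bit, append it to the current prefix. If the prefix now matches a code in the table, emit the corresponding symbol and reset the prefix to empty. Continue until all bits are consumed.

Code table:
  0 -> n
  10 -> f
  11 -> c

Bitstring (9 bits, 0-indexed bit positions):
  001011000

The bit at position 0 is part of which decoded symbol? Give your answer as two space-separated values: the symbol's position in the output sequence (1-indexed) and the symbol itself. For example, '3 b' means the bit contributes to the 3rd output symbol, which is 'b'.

Bit 0: prefix='0' -> emit 'n', reset
Bit 1: prefix='0' -> emit 'n', reset
Bit 2: prefix='1' (no match yet)
Bit 3: prefix='10' -> emit 'f', reset
Bit 4: prefix='1' (no match yet)

Answer: 1 n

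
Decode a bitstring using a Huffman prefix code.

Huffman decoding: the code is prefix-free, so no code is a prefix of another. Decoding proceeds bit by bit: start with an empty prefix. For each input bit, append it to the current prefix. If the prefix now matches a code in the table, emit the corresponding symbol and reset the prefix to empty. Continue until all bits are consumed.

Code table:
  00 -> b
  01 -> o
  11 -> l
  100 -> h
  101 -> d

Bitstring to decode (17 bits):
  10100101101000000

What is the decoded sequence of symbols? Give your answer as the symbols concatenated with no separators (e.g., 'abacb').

Answer: dbddbbb

Derivation:
Bit 0: prefix='1' (no match yet)
Bit 1: prefix='10' (no match yet)
Bit 2: prefix='101' -> emit 'd', reset
Bit 3: prefix='0' (no match yet)
Bit 4: prefix='00' -> emit 'b', reset
Bit 5: prefix='1' (no match yet)
Bit 6: prefix='10' (no match yet)
Bit 7: prefix='101' -> emit 'd', reset
Bit 8: prefix='1' (no match yet)
Bit 9: prefix='10' (no match yet)
Bit 10: prefix='101' -> emit 'd', reset
Bit 11: prefix='0' (no match yet)
Bit 12: prefix='00' -> emit 'b', reset
Bit 13: prefix='0' (no match yet)
Bit 14: prefix='00' -> emit 'b', reset
Bit 15: prefix='0' (no match yet)
Bit 16: prefix='00' -> emit 'b', reset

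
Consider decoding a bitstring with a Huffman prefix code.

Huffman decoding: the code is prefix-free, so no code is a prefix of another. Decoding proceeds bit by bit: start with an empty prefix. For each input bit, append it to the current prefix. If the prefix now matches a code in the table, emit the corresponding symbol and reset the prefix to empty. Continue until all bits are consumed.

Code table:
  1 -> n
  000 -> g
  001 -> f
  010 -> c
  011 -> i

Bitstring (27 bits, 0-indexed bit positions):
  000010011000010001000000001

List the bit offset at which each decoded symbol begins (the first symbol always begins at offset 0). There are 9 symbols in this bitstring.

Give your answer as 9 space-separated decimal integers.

Answer: 0 3 6 9 12 15 18 21 24

Derivation:
Bit 0: prefix='0' (no match yet)
Bit 1: prefix='00' (no match yet)
Bit 2: prefix='000' -> emit 'g', reset
Bit 3: prefix='0' (no match yet)
Bit 4: prefix='01' (no match yet)
Bit 5: prefix='010' -> emit 'c', reset
Bit 6: prefix='0' (no match yet)
Bit 7: prefix='01' (no match yet)
Bit 8: prefix='011' -> emit 'i', reset
Bit 9: prefix='0' (no match yet)
Bit 10: prefix='00' (no match yet)
Bit 11: prefix='000' -> emit 'g', reset
Bit 12: prefix='0' (no match yet)
Bit 13: prefix='01' (no match yet)
Bit 14: prefix='010' -> emit 'c', reset
Bit 15: prefix='0' (no match yet)
Bit 16: prefix='00' (no match yet)
Bit 17: prefix='001' -> emit 'f', reset
Bit 18: prefix='0' (no match yet)
Bit 19: prefix='00' (no match yet)
Bit 20: prefix='000' -> emit 'g', reset
Bit 21: prefix='0' (no match yet)
Bit 22: prefix='00' (no match yet)
Bit 23: prefix='000' -> emit 'g', reset
Bit 24: prefix='0' (no match yet)
Bit 25: prefix='00' (no match yet)
Bit 26: prefix='001' -> emit 'f', reset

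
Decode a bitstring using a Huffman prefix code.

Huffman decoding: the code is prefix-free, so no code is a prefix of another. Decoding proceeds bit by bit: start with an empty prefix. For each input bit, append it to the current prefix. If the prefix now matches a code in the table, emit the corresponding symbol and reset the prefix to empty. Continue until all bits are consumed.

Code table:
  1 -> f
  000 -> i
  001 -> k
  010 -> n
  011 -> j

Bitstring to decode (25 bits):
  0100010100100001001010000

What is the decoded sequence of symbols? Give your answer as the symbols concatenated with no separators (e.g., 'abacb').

Answer: nknnifkni

Derivation:
Bit 0: prefix='0' (no match yet)
Bit 1: prefix='01' (no match yet)
Bit 2: prefix='010' -> emit 'n', reset
Bit 3: prefix='0' (no match yet)
Bit 4: prefix='00' (no match yet)
Bit 5: prefix='001' -> emit 'k', reset
Bit 6: prefix='0' (no match yet)
Bit 7: prefix='01' (no match yet)
Bit 8: prefix='010' -> emit 'n', reset
Bit 9: prefix='0' (no match yet)
Bit 10: prefix='01' (no match yet)
Bit 11: prefix='010' -> emit 'n', reset
Bit 12: prefix='0' (no match yet)
Bit 13: prefix='00' (no match yet)
Bit 14: prefix='000' -> emit 'i', reset
Bit 15: prefix='1' -> emit 'f', reset
Bit 16: prefix='0' (no match yet)
Bit 17: prefix='00' (no match yet)
Bit 18: prefix='001' -> emit 'k', reset
Bit 19: prefix='0' (no match yet)
Bit 20: prefix='01' (no match yet)
Bit 21: prefix='010' -> emit 'n', reset
Bit 22: prefix='0' (no match yet)
Bit 23: prefix='00' (no match yet)
Bit 24: prefix='000' -> emit 'i', reset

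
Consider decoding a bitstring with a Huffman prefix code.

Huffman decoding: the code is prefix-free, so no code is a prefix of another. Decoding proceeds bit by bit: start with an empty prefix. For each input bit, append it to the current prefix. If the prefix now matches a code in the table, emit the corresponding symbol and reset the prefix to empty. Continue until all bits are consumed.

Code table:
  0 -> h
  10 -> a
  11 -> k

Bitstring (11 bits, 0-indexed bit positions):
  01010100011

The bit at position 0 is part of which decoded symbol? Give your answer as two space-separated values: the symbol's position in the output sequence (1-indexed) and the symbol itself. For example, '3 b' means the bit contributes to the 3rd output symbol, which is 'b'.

Answer: 1 h

Derivation:
Bit 0: prefix='0' -> emit 'h', reset
Bit 1: prefix='1' (no match yet)
Bit 2: prefix='10' -> emit 'a', reset
Bit 3: prefix='1' (no match yet)
Bit 4: prefix='10' -> emit 'a', reset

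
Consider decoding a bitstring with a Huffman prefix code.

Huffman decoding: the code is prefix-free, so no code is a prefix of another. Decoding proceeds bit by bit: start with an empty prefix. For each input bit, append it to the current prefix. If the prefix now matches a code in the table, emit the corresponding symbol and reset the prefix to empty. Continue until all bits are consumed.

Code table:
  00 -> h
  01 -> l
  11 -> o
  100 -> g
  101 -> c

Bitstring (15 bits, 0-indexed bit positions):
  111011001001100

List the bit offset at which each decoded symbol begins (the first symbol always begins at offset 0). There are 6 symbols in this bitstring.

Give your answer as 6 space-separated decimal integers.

Bit 0: prefix='1' (no match yet)
Bit 1: prefix='11' -> emit 'o', reset
Bit 2: prefix='1' (no match yet)
Bit 3: prefix='10' (no match yet)
Bit 4: prefix='101' -> emit 'c', reset
Bit 5: prefix='1' (no match yet)
Bit 6: prefix='10' (no match yet)
Bit 7: prefix='100' -> emit 'g', reset
Bit 8: prefix='1' (no match yet)
Bit 9: prefix='10' (no match yet)
Bit 10: prefix='100' -> emit 'g', reset
Bit 11: prefix='1' (no match yet)
Bit 12: prefix='11' -> emit 'o', reset
Bit 13: prefix='0' (no match yet)
Bit 14: prefix='00' -> emit 'h', reset

Answer: 0 2 5 8 11 13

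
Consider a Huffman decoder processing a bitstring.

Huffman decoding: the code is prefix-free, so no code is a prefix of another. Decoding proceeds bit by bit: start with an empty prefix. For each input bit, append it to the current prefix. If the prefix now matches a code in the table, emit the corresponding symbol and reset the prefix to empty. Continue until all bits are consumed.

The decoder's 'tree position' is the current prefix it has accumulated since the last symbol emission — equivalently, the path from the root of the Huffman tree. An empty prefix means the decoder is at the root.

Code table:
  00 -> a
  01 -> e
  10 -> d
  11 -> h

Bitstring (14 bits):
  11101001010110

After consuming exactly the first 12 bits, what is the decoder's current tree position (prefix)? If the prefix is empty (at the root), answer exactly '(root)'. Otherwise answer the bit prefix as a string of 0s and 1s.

Bit 0: prefix='1' (no match yet)
Bit 1: prefix='11' -> emit 'h', reset
Bit 2: prefix='1' (no match yet)
Bit 3: prefix='10' -> emit 'd', reset
Bit 4: prefix='1' (no match yet)
Bit 5: prefix='10' -> emit 'd', reset
Bit 6: prefix='0' (no match yet)
Bit 7: prefix='01' -> emit 'e', reset
Bit 8: prefix='0' (no match yet)
Bit 9: prefix='01' -> emit 'e', reset
Bit 10: prefix='0' (no match yet)
Bit 11: prefix='01' -> emit 'e', reset

Answer: (root)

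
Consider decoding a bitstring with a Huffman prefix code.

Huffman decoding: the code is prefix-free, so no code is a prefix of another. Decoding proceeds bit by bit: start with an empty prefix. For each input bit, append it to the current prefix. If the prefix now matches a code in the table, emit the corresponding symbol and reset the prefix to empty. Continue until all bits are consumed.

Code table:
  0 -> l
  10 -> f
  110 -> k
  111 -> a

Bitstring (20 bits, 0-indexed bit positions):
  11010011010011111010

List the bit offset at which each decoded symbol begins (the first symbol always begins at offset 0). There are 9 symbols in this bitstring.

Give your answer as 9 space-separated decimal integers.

Bit 0: prefix='1' (no match yet)
Bit 1: prefix='11' (no match yet)
Bit 2: prefix='110' -> emit 'k', reset
Bit 3: prefix='1' (no match yet)
Bit 4: prefix='10' -> emit 'f', reset
Bit 5: prefix='0' -> emit 'l', reset
Bit 6: prefix='1' (no match yet)
Bit 7: prefix='11' (no match yet)
Bit 8: prefix='110' -> emit 'k', reset
Bit 9: prefix='1' (no match yet)
Bit 10: prefix='10' -> emit 'f', reset
Bit 11: prefix='0' -> emit 'l', reset
Bit 12: prefix='1' (no match yet)
Bit 13: prefix='11' (no match yet)
Bit 14: prefix='111' -> emit 'a', reset
Bit 15: prefix='1' (no match yet)
Bit 16: prefix='11' (no match yet)
Bit 17: prefix='110' -> emit 'k', reset
Bit 18: prefix='1' (no match yet)
Bit 19: prefix='10' -> emit 'f', reset

Answer: 0 3 5 6 9 11 12 15 18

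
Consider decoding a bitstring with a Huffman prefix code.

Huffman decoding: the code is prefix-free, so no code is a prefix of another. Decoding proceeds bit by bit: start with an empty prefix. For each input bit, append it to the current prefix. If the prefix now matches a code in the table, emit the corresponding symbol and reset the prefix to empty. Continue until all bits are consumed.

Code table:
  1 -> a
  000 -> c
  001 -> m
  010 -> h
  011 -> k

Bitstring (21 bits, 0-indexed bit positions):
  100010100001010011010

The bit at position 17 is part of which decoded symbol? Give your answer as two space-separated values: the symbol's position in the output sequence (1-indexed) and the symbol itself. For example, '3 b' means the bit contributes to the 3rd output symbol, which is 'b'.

Answer: 8 k

Derivation:
Bit 0: prefix='1' -> emit 'a', reset
Bit 1: prefix='0' (no match yet)
Bit 2: prefix='00' (no match yet)
Bit 3: prefix='000' -> emit 'c', reset
Bit 4: prefix='1' -> emit 'a', reset
Bit 5: prefix='0' (no match yet)
Bit 6: prefix='01' (no match yet)
Bit 7: prefix='010' -> emit 'h', reset
Bit 8: prefix='0' (no match yet)
Bit 9: prefix='00' (no match yet)
Bit 10: prefix='000' -> emit 'c', reset
Bit 11: prefix='1' -> emit 'a', reset
Bit 12: prefix='0' (no match yet)
Bit 13: prefix='01' (no match yet)
Bit 14: prefix='010' -> emit 'h', reset
Bit 15: prefix='0' (no match yet)
Bit 16: prefix='01' (no match yet)
Bit 17: prefix='011' -> emit 'k', reset
Bit 18: prefix='0' (no match yet)
Bit 19: prefix='01' (no match yet)
Bit 20: prefix='010' -> emit 'h', reset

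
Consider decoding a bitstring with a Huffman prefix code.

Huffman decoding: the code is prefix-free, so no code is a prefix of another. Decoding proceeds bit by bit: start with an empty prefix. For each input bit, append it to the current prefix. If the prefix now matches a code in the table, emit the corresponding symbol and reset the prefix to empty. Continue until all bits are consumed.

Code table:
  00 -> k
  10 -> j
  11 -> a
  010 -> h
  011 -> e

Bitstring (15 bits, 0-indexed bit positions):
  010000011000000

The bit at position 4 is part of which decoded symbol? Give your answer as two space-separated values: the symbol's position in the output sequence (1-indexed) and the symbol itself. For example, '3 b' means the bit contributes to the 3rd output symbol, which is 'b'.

Answer: 2 k

Derivation:
Bit 0: prefix='0' (no match yet)
Bit 1: prefix='01' (no match yet)
Bit 2: prefix='010' -> emit 'h', reset
Bit 3: prefix='0' (no match yet)
Bit 4: prefix='00' -> emit 'k', reset
Bit 5: prefix='0' (no match yet)
Bit 6: prefix='00' -> emit 'k', reset
Bit 7: prefix='1' (no match yet)
Bit 8: prefix='11' -> emit 'a', reset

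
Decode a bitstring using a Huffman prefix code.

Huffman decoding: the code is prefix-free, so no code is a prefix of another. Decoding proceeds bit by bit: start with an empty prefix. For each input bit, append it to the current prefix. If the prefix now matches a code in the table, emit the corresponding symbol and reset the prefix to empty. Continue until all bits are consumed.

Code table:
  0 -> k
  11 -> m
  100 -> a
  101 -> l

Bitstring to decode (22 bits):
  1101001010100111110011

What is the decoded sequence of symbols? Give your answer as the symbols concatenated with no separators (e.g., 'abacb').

Bit 0: prefix='1' (no match yet)
Bit 1: prefix='11' -> emit 'm', reset
Bit 2: prefix='0' -> emit 'k', reset
Bit 3: prefix='1' (no match yet)
Bit 4: prefix='10' (no match yet)
Bit 5: prefix='100' -> emit 'a', reset
Bit 6: prefix='1' (no match yet)
Bit 7: prefix='10' (no match yet)
Bit 8: prefix='101' -> emit 'l', reset
Bit 9: prefix='0' -> emit 'k', reset
Bit 10: prefix='1' (no match yet)
Bit 11: prefix='10' (no match yet)
Bit 12: prefix='100' -> emit 'a', reset
Bit 13: prefix='1' (no match yet)
Bit 14: prefix='11' -> emit 'm', reset
Bit 15: prefix='1' (no match yet)
Bit 16: prefix='11' -> emit 'm', reset
Bit 17: prefix='1' (no match yet)
Bit 18: prefix='10' (no match yet)
Bit 19: prefix='100' -> emit 'a', reset
Bit 20: prefix='1' (no match yet)
Bit 21: prefix='11' -> emit 'm', reset

Answer: mkalkammam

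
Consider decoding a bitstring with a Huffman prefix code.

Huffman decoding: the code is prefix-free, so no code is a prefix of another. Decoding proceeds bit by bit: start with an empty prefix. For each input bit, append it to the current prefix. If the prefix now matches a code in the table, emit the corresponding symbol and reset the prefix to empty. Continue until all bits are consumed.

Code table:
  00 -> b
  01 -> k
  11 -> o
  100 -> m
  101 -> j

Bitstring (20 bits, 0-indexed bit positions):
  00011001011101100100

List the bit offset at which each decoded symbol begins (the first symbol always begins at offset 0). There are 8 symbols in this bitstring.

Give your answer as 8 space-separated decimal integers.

Bit 0: prefix='0' (no match yet)
Bit 1: prefix='00' -> emit 'b', reset
Bit 2: prefix='0' (no match yet)
Bit 3: prefix='01' -> emit 'k', reset
Bit 4: prefix='1' (no match yet)
Bit 5: prefix='10' (no match yet)
Bit 6: prefix='100' -> emit 'm', reset
Bit 7: prefix='1' (no match yet)
Bit 8: prefix='10' (no match yet)
Bit 9: prefix='101' -> emit 'j', reset
Bit 10: prefix='1' (no match yet)
Bit 11: prefix='11' -> emit 'o', reset
Bit 12: prefix='0' (no match yet)
Bit 13: prefix='01' -> emit 'k', reset
Bit 14: prefix='1' (no match yet)
Bit 15: prefix='10' (no match yet)
Bit 16: prefix='100' -> emit 'm', reset
Bit 17: prefix='1' (no match yet)
Bit 18: prefix='10' (no match yet)
Bit 19: prefix='100' -> emit 'm', reset

Answer: 0 2 4 7 10 12 14 17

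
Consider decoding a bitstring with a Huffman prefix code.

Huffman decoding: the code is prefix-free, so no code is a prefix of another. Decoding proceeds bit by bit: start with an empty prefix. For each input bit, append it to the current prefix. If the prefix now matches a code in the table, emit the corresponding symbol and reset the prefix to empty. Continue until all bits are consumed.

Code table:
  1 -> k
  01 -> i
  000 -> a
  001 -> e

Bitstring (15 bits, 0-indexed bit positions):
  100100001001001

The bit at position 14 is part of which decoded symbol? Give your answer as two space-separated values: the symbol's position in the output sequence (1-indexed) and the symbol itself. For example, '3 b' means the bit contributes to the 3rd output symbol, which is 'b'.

Bit 0: prefix='1' -> emit 'k', reset
Bit 1: prefix='0' (no match yet)
Bit 2: prefix='00' (no match yet)
Bit 3: prefix='001' -> emit 'e', reset
Bit 4: prefix='0' (no match yet)
Bit 5: prefix='00' (no match yet)
Bit 6: prefix='000' -> emit 'a', reset
Bit 7: prefix='0' (no match yet)
Bit 8: prefix='01' -> emit 'i', reset
Bit 9: prefix='0' (no match yet)
Bit 10: prefix='00' (no match yet)
Bit 11: prefix='001' -> emit 'e', reset
Bit 12: prefix='0' (no match yet)
Bit 13: prefix='00' (no match yet)
Bit 14: prefix='001' -> emit 'e', reset

Answer: 6 e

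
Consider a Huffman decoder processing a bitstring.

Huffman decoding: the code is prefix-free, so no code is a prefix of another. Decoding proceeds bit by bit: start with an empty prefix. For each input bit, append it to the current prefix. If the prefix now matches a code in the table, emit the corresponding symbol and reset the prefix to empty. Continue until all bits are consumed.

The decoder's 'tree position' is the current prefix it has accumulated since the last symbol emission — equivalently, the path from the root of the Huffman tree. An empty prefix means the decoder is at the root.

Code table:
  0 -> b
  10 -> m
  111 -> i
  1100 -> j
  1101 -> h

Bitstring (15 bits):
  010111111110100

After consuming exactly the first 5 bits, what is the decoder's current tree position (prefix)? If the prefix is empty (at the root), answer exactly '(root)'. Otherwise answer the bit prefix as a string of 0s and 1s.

Answer: 11

Derivation:
Bit 0: prefix='0' -> emit 'b', reset
Bit 1: prefix='1' (no match yet)
Bit 2: prefix='10' -> emit 'm', reset
Bit 3: prefix='1' (no match yet)
Bit 4: prefix='11' (no match yet)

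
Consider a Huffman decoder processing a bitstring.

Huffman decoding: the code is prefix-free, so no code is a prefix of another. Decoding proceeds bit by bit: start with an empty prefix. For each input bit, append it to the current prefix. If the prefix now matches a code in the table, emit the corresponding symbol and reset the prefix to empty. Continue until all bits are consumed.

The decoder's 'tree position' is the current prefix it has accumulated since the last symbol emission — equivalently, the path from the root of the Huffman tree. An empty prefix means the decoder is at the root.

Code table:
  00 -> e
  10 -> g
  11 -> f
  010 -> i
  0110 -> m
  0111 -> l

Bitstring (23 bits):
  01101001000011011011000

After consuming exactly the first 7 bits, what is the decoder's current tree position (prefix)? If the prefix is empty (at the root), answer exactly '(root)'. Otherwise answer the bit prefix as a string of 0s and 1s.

Answer: 0

Derivation:
Bit 0: prefix='0' (no match yet)
Bit 1: prefix='01' (no match yet)
Bit 2: prefix='011' (no match yet)
Bit 3: prefix='0110' -> emit 'm', reset
Bit 4: prefix='1' (no match yet)
Bit 5: prefix='10' -> emit 'g', reset
Bit 6: prefix='0' (no match yet)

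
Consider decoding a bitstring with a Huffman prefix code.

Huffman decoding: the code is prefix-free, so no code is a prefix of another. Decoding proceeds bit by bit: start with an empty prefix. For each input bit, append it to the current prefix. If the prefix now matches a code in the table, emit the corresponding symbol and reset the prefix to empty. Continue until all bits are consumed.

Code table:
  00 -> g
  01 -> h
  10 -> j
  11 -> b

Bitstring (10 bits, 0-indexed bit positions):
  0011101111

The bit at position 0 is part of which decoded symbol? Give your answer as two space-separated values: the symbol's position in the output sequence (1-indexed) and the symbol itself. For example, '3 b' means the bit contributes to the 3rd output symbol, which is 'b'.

Answer: 1 g

Derivation:
Bit 0: prefix='0' (no match yet)
Bit 1: prefix='00' -> emit 'g', reset
Bit 2: prefix='1' (no match yet)
Bit 3: prefix='11' -> emit 'b', reset
Bit 4: prefix='1' (no match yet)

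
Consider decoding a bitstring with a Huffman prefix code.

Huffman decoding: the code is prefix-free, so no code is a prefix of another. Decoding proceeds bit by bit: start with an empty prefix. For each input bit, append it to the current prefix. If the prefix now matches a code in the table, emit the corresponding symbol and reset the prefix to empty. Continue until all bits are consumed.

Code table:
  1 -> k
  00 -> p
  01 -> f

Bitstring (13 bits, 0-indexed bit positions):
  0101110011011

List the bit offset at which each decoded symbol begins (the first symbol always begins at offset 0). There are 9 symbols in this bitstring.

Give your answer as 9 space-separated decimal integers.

Bit 0: prefix='0' (no match yet)
Bit 1: prefix='01' -> emit 'f', reset
Bit 2: prefix='0' (no match yet)
Bit 3: prefix='01' -> emit 'f', reset
Bit 4: prefix='1' -> emit 'k', reset
Bit 5: prefix='1' -> emit 'k', reset
Bit 6: prefix='0' (no match yet)
Bit 7: prefix='00' -> emit 'p', reset
Bit 8: prefix='1' -> emit 'k', reset
Bit 9: prefix='1' -> emit 'k', reset
Bit 10: prefix='0' (no match yet)
Bit 11: prefix='01' -> emit 'f', reset
Bit 12: prefix='1' -> emit 'k', reset

Answer: 0 2 4 5 6 8 9 10 12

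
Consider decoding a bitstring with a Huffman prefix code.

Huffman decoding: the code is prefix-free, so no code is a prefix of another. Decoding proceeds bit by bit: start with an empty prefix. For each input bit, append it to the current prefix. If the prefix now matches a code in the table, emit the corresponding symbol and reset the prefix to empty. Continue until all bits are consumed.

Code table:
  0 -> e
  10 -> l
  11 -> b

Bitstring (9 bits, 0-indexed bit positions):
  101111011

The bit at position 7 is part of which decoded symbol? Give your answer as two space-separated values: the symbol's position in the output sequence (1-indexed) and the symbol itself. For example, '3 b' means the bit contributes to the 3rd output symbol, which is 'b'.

Answer: 5 b

Derivation:
Bit 0: prefix='1' (no match yet)
Bit 1: prefix='10' -> emit 'l', reset
Bit 2: prefix='1' (no match yet)
Bit 3: prefix='11' -> emit 'b', reset
Bit 4: prefix='1' (no match yet)
Bit 5: prefix='11' -> emit 'b', reset
Bit 6: prefix='0' -> emit 'e', reset
Bit 7: prefix='1' (no match yet)
Bit 8: prefix='11' -> emit 'b', reset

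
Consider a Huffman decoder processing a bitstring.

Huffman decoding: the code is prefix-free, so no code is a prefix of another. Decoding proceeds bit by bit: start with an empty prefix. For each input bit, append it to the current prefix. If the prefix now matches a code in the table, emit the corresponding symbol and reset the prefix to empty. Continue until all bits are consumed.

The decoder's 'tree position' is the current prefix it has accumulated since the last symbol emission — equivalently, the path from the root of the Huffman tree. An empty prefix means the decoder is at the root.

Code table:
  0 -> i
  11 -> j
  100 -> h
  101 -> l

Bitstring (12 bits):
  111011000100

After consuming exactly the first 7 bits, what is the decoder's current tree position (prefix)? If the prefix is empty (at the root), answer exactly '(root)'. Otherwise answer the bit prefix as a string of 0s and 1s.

Bit 0: prefix='1' (no match yet)
Bit 1: prefix='11' -> emit 'j', reset
Bit 2: prefix='1' (no match yet)
Bit 3: prefix='10' (no match yet)
Bit 4: prefix='101' -> emit 'l', reset
Bit 5: prefix='1' (no match yet)
Bit 6: prefix='10' (no match yet)

Answer: 10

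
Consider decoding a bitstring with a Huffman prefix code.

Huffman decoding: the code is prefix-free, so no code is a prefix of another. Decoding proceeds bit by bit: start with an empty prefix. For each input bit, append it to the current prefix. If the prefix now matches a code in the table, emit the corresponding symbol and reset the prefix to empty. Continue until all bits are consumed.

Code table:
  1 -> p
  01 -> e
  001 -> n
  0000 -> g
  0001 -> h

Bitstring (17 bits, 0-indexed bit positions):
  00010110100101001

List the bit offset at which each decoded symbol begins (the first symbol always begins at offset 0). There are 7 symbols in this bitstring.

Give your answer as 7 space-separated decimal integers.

Bit 0: prefix='0' (no match yet)
Bit 1: prefix='00' (no match yet)
Bit 2: prefix='000' (no match yet)
Bit 3: prefix='0001' -> emit 'h', reset
Bit 4: prefix='0' (no match yet)
Bit 5: prefix='01' -> emit 'e', reset
Bit 6: prefix='1' -> emit 'p', reset
Bit 7: prefix='0' (no match yet)
Bit 8: prefix='01' -> emit 'e', reset
Bit 9: prefix='0' (no match yet)
Bit 10: prefix='00' (no match yet)
Bit 11: prefix='001' -> emit 'n', reset
Bit 12: prefix='0' (no match yet)
Bit 13: prefix='01' -> emit 'e', reset
Bit 14: prefix='0' (no match yet)
Bit 15: prefix='00' (no match yet)
Bit 16: prefix='001' -> emit 'n', reset

Answer: 0 4 6 7 9 12 14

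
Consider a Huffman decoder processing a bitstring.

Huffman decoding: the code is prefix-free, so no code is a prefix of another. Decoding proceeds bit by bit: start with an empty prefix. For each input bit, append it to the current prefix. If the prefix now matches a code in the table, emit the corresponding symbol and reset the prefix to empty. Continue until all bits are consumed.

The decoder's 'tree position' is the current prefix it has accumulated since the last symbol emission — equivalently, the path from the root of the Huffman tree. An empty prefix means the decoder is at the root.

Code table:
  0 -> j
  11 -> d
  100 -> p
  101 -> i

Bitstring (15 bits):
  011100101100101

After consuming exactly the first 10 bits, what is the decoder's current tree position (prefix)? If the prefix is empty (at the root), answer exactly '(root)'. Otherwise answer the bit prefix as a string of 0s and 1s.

Bit 0: prefix='0' -> emit 'j', reset
Bit 1: prefix='1' (no match yet)
Bit 2: prefix='11' -> emit 'd', reset
Bit 3: prefix='1' (no match yet)
Bit 4: prefix='10' (no match yet)
Bit 5: prefix='100' -> emit 'p', reset
Bit 6: prefix='1' (no match yet)
Bit 7: prefix='10' (no match yet)
Bit 8: prefix='101' -> emit 'i', reset
Bit 9: prefix='1' (no match yet)

Answer: 1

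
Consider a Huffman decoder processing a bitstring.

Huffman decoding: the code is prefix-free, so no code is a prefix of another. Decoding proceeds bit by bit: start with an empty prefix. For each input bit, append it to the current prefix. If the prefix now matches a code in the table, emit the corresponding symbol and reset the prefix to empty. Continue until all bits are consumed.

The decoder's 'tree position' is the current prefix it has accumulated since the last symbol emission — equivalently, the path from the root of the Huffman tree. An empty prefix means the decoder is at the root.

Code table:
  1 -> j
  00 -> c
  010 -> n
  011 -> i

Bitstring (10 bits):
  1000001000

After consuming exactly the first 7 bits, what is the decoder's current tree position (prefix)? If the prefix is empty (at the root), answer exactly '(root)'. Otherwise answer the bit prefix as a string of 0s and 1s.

Bit 0: prefix='1' -> emit 'j', reset
Bit 1: prefix='0' (no match yet)
Bit 2: prefix='00' -> emit 'c', reset
Bit 3: prefix='0' (no match yet)
Bit 4: prefix='00' -> emit 'c', reset
Bit 5: prefix='0' (no match yet)
Bit 6: prefix='01' (no match yet)

Answer: 01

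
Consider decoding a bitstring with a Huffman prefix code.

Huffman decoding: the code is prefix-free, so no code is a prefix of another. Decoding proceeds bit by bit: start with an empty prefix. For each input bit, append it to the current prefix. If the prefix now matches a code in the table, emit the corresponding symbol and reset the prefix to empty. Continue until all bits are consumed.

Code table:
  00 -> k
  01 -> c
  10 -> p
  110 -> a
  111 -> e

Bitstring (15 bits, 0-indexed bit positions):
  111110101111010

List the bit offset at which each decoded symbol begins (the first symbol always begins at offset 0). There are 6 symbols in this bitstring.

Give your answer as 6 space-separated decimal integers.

Bit 0: prefix='1' (no match yet)
Bit 1: prefix='11' (no match yet)
Bit 2: prefix='111' -> emit 'e', reset
Bit 3: prefix='1' (no match yet)
Bit 4: prefix='11' (no match yet)
Bit 5: prefix='110' -> emit 'a', reset
Bit 6: prefix='1' (no match yet)
Bit 7: prefix='10' -> emit 'p', reset
Bit 8: prefix='1' (no match yet)
Bit 9: prefix='11' (no match yet)
Bit 10: prefix='111' -> emit 'e', reset
Bit 11: prefix='1' (no match yet)
Bit 12: prefix='10' -> emit 'p', reset
Bit 13: prefix='1' (no match yet)
Bit 14: prefix='10' -> emit 'p', reset

Answer: 0 3 6 8 11 13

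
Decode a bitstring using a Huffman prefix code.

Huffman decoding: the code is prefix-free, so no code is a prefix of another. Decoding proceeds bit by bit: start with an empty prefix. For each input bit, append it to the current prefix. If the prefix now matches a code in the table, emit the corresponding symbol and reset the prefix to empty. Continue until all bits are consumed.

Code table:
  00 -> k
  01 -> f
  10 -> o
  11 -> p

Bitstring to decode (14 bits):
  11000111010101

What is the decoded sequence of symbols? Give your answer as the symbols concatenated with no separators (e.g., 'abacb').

Answer: pkfpfff

Derivation:
Bit 0: prefix='1' (no match yet)
Bit 1: prefix='11' -> emit 'p', reset
Bit 2: prefix='0' (no match yet)
Bit 3: prefix='00' -> emit 'k', reset
Bit 4: prefix='0' (no match yet)
Bit 5: prefix='01' -> emit 'f', reset
Bit 6: prefix='1' (no match yet)
Bit 7: prefix='11' -> emit 'p', reset
Bit 8: prefix='0' (no match yet)
Bit 9: prefix='01' -> emit 'f', reset
Bit 10: prefix='0' (no match yet)
Bit 11: prefix='01' -> emit 'f', reset
Bit 12: prefix='0' (no match yet)
Bit 13: prefix='01' -> emit 'f', reset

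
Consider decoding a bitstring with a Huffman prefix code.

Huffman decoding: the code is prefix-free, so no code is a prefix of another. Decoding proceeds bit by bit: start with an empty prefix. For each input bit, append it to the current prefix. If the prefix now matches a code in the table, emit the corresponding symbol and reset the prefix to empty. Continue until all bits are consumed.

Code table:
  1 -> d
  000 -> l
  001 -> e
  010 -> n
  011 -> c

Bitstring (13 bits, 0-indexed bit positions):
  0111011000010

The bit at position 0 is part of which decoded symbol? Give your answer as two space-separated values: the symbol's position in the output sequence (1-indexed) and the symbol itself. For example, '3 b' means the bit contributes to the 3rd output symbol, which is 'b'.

Bit 0: prefix='0' (no match yet)
Bit 1: prefix='01' (no match yet)
Bit 2: prefix='011' -> emit 'c', reset
Bit 3: prefix='1' -> emit 'd', reset
Bit 4: prefix='0' (no match yet)

Answer: 1 c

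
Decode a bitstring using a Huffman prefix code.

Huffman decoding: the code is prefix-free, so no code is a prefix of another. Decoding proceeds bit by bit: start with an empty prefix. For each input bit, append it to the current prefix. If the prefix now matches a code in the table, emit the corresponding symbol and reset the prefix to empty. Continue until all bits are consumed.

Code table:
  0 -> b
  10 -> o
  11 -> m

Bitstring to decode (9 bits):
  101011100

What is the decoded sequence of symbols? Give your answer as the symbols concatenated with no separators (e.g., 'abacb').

Answer: oomob

Derivation:
Bit 0: prefix='1' (no match yet)
Bit 1: prefix='10' -> emit 'o', reset
Bit 2: prefix='1' (no match yet)
Bit 3: prefix='10' -> emit 'o', reset
Bit 4: prefix='1' (no match yet)
Bit 5: prefix='11' -> emit 'm', reset
Bit 6: prefix='1' (no match yet)
Bit 7: prefix='10' -> emit 'o', reset
Bit 8: prefix='0' -> emit 'b', reset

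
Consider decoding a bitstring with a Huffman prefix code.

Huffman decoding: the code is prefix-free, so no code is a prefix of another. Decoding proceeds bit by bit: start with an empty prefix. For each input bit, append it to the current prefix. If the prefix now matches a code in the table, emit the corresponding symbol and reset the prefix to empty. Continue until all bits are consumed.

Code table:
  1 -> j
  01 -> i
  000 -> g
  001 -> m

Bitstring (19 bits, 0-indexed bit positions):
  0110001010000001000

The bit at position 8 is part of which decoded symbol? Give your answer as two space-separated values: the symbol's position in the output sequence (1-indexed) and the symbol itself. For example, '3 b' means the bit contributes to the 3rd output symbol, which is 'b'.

Bit 0: prefix='0' (no match yet)
Bit 1: prefix='01' -> emit 'i', reset
Bit 2: prefix='1' -> emit 'j', reset
Bit 3: prefix='0' (no match yet)
Bit 4: prefix='00' (no match yet)
Bit 5: prefix='000' -> emit 'g', reset
Bit 6: prefix='1' -> emit 'j', reset
Bit 7: prefix='0' (no match yet)
Bit 8: prefix='01' -> emit 'i', reset
Bit 9: prefix='0' (no match yet)
Bit 10: prefix='00' (no match yet)
Bit 11: prefix='000' -> emit 'g', reset
Bit 12: prefix='0' (no match yet)

Answer: 5 i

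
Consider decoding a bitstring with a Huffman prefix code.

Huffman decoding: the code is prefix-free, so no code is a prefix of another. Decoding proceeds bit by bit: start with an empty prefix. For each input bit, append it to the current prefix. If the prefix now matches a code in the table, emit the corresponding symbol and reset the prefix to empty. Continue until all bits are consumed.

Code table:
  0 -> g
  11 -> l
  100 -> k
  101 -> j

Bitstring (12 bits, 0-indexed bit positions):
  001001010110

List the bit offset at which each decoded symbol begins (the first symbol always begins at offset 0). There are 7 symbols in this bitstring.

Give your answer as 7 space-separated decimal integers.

Answer: 0 1 2 5 8 9 11

Derivation:
Bit 0: prefix='0' -> emit 'g', reset
Bit 1: prefix='0' -> emit 'g', reset
Bit 2: prefix='1' (no match yet)
Bit 3: prefix='10' (no match yet)
Bit 4: prefix='100' -> emit 'k', reset
Bit 5: prefix='1' (no match yet)
Bit 6: prefix='10' (no match yet)
Bit 7: prefix='101' -> emit 'j', reset
Bit 8: prefix='0' -> emit 'g', reset
Bit 9: prefix='1' (no match yet)
Bit 10: prefix='11' -> emit 'l', reset
Bit 11: prefix='0' -> emit 'g', reset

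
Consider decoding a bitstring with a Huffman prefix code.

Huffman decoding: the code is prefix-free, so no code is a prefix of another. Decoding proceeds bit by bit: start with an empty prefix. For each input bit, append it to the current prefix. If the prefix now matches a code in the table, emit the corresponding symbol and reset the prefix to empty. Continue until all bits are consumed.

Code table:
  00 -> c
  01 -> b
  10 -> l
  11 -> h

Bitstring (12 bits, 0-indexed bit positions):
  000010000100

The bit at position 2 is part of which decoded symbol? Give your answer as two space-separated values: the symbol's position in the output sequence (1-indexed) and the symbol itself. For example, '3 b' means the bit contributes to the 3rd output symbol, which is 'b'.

Answer: 2 c

Derivation:
Bit 0: prefix='0' (no match yet)
Bit 1: prefix='00' -> emit 'c', reset
Bit 2: prefix='0' (no match yet)
Bit 3: prefix='00' -> emit 'c', reset
Bit 4: prefix='1' (no match yet)
Bit 5: prefix='10' -> emit 'l', reset
Bit 6: prefix='0' (no match yet)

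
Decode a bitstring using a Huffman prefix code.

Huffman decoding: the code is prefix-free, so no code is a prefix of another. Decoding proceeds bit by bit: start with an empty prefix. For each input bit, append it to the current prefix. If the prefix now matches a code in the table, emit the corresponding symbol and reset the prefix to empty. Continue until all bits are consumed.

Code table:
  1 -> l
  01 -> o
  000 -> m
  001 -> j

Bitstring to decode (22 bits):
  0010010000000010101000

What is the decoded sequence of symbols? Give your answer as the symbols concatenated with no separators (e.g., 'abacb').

Bit 0: prefix='0' (no match yet)
Bit 1: prefix='00' (no match yet)
Bit 2: prefix='001' -> emit 'j', reset
Bit 3: prefix='0' (no match yet)
Bit 4: prefix='00' (no match yet)
Bit 5: prefix='001' -> emit 'j', reset
Bit 6: prefix='0' (no match yet)
Bit 7: prefix='00' (no match yet)
Bit 8: prefix='000' -> emit 'm', reset
Bit 9: prefix='0' (no match yet)
Bit 10: prefix='00' (no match yet)
Bit 11: prefix='000' -> emit 'm', reset
Bit 12: prefix='0' (no match yet)
Bit 13: prefix='00' (no match yet)
Bit 14: prefix='001' -> emit 'j', reset
Bit 15: prefix='0' (no match yet)
Bit 16: prefix='01' -> emit 'o', reset
Bit 17: prefix='0' (no match yet)
Bit 18: prefix='01' -> emit 'o', reset
Bit 19: prefix='0' (no match yet)
Bit 20: prefix='00' (no match yet)
Bit 21: prefix='000' -> emit 'm', reset

Answer: jjmmjoom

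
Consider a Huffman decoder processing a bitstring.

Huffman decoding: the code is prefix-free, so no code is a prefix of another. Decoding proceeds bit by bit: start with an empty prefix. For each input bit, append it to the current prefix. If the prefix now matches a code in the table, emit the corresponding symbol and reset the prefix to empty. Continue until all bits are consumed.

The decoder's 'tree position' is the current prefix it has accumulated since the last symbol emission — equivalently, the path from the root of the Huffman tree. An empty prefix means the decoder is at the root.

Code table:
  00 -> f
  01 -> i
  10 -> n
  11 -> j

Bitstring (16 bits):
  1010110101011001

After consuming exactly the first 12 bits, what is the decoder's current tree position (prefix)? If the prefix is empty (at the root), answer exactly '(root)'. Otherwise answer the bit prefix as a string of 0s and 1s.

Bit 0: prefix='1' (no match yet)
Bit 1: prefix='10' -> emit 'n', reset
Bit 2: prefix='1' (no match yet)
Bit 3: prefix='10' -> emit 'n', reset
Bit 4: prefix='1' (no match yet)
Bit 5: prefix='11' -> emit 'j', reset
Bit 6: prefix='0' (no match yet)
Bit 7: prefix='01' -> emit 'i', reset
Bit 8: prefix='0' (no match yet)
Bit 9: prefix='01' -> emit 'i', reset
Bit 10: prefix='0' (no match yet)
Bit 11: prefix='01' -> emit 'i', reset

Answer: (root)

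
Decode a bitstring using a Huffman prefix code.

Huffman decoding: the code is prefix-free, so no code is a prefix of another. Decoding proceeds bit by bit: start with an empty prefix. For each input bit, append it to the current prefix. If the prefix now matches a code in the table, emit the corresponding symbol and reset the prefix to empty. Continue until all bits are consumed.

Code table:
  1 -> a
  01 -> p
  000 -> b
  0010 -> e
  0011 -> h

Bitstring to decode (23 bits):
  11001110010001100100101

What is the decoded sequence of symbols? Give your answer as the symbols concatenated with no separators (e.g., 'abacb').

Answer: aahaehepp

Derivation:
Bit 0: prefix='1' -> emit 'a', reset
Bit 1: prefix='1' -> emit 'a', reset
Bit 2: prefix='0' (no match yet)
Bit 3: prefix='00' (no match yet)
Bit 4: prefix='001' (no match yet)
Bit 5: prefix='0011' -> emit 'h', reset
Bit 6: prefix='1' -> emit 'a', reset
Bit 7: prefix='0' (no match yet)
Bit 8: prefix='00' (no match yet)
Bit 9: prefix='001' (no match yet)
Bit 10: prefix='0010' -> emit 'e', reset
Bit 11: prefix='0' (no match yet)
Bit 12: prefix='00' (no match yet)
Bit 13: prefix='001' (no match yet)
Bit 14: prefix='0011' -> emit 'h', reset
Bit 15: prefix='0' (no match yet)
Bit 16: prefix='00' (no match yet)
Bit 17: prefix='001' (no match yet)
Bit 18: prefix='0010' -> emit 'e', reset
Bit 19: prefix='0' (no match yet)
Bit 20: prefix='01' -> emit 'p', reset
Bit 21: prefix='0' (no match yet)
Bit 22: prefix='01' -> emit 'p', reset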